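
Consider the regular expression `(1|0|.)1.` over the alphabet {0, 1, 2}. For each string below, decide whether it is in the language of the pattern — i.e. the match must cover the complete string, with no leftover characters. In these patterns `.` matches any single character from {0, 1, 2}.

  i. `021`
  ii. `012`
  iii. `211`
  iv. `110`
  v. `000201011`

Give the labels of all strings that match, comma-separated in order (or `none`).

i → no match
ii → match
iii → match
iv → match
v → no match

ii, iii, iv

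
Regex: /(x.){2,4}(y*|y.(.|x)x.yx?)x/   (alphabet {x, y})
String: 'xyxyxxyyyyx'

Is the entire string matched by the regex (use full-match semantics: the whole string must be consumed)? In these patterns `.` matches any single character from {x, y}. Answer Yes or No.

Yes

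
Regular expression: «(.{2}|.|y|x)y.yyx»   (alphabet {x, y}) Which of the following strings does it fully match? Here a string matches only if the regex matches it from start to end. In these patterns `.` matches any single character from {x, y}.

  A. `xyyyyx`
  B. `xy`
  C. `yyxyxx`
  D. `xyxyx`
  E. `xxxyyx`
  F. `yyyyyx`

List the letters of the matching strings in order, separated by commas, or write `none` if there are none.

A → match
B → no match — must end with `yyx`
C → no match — must end with `yyx`
D → no match — must end with `yyx`
E → no match
F → match

A, F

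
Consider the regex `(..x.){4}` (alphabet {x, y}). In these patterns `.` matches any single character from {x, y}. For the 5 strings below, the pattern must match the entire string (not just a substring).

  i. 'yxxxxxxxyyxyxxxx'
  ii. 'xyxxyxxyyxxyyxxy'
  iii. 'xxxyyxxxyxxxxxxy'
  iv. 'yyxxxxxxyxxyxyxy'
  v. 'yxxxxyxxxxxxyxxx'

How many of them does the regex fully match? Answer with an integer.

5

i → match
ii → match
iii → match
iv → match
v → match
Total matched: 5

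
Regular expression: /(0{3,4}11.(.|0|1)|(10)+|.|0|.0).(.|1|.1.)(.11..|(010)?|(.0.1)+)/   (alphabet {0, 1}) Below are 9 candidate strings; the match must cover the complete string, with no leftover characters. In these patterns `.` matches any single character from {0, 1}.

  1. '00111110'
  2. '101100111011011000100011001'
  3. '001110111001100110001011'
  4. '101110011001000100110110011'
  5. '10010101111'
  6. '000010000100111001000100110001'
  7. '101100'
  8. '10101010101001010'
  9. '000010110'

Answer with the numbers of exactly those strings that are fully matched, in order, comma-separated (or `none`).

1 → match
2 → no match
3 → no match
4 → no match
5 → no match
6 → match
7 → no match
8 → match
9 → no match

1, 6, 8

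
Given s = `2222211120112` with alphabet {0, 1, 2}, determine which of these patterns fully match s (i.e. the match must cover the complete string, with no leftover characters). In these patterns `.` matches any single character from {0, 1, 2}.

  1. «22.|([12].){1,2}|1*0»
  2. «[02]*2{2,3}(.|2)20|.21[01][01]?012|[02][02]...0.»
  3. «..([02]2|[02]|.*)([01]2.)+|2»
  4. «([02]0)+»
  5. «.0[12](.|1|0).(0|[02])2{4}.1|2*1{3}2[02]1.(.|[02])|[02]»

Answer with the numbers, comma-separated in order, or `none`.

5

1 → no match
2 → no match
3 → no match
4 → no match — must end with `0`
5 → match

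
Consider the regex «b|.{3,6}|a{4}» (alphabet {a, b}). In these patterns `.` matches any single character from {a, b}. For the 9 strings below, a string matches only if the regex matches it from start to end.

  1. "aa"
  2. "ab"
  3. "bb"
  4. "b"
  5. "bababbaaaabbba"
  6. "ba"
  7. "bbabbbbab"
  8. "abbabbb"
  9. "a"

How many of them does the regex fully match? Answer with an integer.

1. "aa" → no match
2. "ab" → no match
3. "bb" → no match
4. "b" → match
5 → no match
6. "ba" → no match
7. "bbabbbbab" → no match
8. "abbabbb" → no match
9. "a" → no match
Total matched: 1

1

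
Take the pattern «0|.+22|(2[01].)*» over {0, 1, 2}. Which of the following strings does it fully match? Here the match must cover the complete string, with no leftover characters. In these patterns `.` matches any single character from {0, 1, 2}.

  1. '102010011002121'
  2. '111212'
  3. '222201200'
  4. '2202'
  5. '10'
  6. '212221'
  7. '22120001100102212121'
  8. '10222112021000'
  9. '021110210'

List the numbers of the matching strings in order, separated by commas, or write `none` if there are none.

none

1 → no match
2. '111212' → no match
3. '222201200' → no match
4. '2202' → no match
5. '10' → no match
6. '212221' → no match
7 → no match
8 → no match
9. '021110210' → no match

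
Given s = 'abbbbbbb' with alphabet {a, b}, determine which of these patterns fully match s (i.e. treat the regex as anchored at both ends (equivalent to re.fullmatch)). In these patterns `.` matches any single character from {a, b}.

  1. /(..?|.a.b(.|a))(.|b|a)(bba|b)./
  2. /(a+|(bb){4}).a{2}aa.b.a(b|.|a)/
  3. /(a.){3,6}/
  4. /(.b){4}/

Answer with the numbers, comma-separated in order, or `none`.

1 → no match
2 → no match
3 → no match
4 → match

4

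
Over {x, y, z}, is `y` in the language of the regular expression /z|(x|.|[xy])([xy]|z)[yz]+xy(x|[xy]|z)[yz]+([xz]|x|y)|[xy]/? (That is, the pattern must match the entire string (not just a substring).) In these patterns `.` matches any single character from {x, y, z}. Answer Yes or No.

Yes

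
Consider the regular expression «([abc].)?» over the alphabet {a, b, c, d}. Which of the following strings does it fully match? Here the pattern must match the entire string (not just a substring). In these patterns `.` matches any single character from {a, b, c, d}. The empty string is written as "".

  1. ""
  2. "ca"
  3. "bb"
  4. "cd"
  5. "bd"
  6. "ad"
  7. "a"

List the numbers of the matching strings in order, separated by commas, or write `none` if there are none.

1, 2, 3, 4, 5, 6

1 → match
2 → match
3 → match
4 → match
5 → match
6 → match
7 → no match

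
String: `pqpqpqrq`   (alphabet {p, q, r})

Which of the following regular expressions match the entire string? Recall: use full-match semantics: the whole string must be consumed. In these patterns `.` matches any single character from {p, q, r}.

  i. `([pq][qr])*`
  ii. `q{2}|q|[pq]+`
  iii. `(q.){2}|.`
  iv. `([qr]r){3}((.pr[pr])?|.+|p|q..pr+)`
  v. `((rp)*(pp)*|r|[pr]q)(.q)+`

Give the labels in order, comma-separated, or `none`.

i → no match
ii → no match
iii → no match
iv → no match
v → match

v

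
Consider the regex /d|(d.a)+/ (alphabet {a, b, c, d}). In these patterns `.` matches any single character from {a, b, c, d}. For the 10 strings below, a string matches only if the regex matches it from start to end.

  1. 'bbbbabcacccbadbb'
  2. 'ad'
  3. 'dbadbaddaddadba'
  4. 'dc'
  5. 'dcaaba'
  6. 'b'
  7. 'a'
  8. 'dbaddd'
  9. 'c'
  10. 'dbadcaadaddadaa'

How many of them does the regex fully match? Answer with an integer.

1 → no match — must start with 'd'
2 → no match — must start with 'd'
3 → match
4 → no match
5 → no match
6 → no match — must start with 'd'
7 → no match — must start with 'd'
8 → no match
9 → no match — must start with 'd'
10 → no match
Total matched: 1

1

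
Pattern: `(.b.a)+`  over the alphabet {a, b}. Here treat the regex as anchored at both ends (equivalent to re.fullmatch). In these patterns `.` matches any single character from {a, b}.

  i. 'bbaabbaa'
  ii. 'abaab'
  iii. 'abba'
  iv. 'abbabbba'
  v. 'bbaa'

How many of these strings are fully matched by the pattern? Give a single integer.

4

i. 'bbaabbaa' → match
ii. 'abaab' → no match — must end with 'a'
iii. 'abba' → match
iv. 'abbabbba' → match
v. 'bbaa' → match
Total matched: 4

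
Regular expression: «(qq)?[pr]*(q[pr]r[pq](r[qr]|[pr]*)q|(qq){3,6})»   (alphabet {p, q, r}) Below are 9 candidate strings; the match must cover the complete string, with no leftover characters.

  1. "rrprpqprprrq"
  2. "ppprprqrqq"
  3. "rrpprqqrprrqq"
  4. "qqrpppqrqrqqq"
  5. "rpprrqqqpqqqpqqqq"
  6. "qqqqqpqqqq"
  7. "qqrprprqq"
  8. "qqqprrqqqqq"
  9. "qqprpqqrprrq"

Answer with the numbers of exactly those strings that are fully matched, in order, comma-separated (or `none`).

1

1 → match
2 → no match
3 → no match
4 → no match
5 → no match
6 → no match
7 → no match
8 → no match
9 → no match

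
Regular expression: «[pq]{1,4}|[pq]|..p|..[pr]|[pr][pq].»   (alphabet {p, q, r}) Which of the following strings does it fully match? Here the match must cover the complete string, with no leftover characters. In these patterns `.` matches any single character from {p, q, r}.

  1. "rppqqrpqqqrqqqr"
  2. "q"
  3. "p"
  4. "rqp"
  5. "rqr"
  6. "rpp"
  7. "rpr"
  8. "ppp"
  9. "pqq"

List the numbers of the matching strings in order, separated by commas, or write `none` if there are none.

1 → no match
2 → match
3 → match
4 → match
5 → match
6 → match
7 → match
8 → match
9 → match

2, 3, 4, 5, 6, 7, 8, 9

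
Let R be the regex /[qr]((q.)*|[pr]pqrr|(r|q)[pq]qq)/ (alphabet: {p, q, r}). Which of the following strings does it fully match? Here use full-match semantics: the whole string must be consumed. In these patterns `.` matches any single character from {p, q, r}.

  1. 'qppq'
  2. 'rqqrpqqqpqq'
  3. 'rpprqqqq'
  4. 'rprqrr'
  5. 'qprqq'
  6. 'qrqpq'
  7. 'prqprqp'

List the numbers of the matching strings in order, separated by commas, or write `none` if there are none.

1 → no match
2 → no match
3 → no match
4 → no match
5 → no match
6 → no match
7 → no match

none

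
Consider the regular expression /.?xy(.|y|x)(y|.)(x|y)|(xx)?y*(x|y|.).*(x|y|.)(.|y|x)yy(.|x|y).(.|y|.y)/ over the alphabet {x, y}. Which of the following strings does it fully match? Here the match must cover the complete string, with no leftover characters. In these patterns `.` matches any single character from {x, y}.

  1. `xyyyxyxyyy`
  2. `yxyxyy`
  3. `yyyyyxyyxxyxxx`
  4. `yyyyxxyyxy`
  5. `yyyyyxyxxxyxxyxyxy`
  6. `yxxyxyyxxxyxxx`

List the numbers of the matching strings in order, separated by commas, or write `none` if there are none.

1 → no match
2 → match
3 → no match
4 → no match
5 → no match
6 → no match

2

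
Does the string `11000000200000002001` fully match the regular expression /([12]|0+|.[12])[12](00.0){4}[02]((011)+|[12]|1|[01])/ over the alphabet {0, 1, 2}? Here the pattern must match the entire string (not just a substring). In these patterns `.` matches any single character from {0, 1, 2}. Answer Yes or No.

Yes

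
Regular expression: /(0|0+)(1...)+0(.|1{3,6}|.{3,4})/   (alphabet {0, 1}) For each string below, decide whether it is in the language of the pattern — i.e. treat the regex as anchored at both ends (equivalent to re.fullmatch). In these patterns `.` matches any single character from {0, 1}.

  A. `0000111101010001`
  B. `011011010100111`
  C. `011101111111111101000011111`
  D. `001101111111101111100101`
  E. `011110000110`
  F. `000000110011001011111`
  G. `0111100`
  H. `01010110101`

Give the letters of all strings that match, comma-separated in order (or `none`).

C, D, G, H

A → no match
B → no match
C → match
D → match
E → no match
F → no match
G → match
H → match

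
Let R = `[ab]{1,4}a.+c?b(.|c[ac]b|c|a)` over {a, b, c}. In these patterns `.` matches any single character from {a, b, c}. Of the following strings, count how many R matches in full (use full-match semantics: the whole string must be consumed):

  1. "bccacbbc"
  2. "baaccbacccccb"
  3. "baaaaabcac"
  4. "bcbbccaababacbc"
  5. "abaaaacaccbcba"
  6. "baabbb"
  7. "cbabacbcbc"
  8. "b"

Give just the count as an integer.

1 → no match
2 → no match
3 → no match
4 → no match
5 → match
6 → match
7 → no match
8 → no match
Total matched: 2

2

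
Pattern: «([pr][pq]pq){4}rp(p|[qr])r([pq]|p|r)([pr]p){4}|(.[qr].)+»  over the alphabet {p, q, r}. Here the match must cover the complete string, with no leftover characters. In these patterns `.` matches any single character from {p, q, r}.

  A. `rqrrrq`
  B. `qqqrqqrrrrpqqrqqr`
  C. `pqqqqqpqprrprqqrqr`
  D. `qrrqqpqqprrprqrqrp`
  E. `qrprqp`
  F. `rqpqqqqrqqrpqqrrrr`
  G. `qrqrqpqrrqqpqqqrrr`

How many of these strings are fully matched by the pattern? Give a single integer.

6

A → match
B → no match
C → match
D → match
E → match
F → match
G → match
Total matched: 6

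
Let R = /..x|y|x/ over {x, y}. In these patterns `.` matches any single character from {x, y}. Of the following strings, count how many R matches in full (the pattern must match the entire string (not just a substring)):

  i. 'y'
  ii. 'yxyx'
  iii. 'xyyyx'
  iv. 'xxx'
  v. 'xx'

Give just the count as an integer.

i → match
ii → no match
iii → no match
iv → match
v → no match
Total matched: 2

2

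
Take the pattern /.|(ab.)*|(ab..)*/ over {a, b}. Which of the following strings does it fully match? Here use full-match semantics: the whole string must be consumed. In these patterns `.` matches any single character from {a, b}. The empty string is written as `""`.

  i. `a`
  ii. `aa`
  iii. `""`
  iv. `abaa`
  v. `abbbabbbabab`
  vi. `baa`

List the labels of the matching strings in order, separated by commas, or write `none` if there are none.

i, iii, iv, v

i → match
ii → no match
iii → match
iv → match
v → match
vi → no match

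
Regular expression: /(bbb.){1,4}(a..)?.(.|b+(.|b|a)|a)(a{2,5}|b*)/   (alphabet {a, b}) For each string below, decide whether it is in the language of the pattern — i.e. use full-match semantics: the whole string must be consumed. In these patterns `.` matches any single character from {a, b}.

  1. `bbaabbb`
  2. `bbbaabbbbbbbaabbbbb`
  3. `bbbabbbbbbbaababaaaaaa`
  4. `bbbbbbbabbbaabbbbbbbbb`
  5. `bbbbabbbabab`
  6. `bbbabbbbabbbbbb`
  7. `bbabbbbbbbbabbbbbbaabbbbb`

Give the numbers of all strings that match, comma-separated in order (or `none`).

3, 4, 6

1. `bbaabbb` → no match — must start with `bbb`
2 → no match
3 → match
4 → match
5. `bbbbabbbabab` → no match
6 → match
7 → no match — must start with `bbb`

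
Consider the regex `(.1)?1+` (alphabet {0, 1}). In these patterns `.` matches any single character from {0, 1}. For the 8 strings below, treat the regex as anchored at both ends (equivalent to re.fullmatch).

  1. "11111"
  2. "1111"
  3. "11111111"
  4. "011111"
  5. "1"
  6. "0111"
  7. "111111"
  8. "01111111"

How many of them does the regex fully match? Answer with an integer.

8

1 → match
2 → match
3 → match
4 → match
5 → match
6 → match
7 → match
8 → match
Total matched: 8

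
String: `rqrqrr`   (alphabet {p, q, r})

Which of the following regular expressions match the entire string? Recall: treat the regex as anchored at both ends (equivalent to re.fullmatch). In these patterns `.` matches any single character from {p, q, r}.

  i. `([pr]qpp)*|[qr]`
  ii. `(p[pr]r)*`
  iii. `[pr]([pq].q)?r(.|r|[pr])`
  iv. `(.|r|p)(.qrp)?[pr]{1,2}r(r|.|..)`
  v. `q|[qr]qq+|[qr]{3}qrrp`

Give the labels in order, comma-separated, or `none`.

i → no match
ii → no match
iii → match
iv → no match
v → no match

iii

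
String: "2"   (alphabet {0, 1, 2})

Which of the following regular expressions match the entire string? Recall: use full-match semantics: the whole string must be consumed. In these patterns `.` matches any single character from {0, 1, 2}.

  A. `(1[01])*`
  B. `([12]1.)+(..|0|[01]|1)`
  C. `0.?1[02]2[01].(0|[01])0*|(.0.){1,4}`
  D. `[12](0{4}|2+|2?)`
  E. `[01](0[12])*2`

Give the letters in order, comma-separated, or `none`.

A → no match
B → no match
C → no match
D → match
E → no match

D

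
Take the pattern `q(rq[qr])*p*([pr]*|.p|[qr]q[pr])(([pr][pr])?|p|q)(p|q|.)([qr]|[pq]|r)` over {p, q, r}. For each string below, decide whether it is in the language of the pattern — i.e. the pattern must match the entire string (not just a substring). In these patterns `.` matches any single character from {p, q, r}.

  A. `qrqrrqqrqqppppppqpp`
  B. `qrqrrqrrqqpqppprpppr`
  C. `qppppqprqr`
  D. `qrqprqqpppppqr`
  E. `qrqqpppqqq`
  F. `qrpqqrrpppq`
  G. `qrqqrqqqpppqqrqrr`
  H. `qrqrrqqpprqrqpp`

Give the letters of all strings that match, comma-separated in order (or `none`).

A, E, H

A → match
B → no match
C → no match
D → no match
E → match
F → no match
G → no match
H → match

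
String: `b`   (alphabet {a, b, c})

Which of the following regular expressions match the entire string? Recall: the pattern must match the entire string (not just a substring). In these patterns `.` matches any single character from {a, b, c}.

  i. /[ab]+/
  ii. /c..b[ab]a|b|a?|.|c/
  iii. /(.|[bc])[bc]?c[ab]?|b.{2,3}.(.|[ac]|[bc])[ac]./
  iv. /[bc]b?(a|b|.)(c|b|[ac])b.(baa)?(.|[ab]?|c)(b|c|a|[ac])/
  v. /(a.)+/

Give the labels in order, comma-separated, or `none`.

i → match
ii → match
iii → no match
iv → no match
v → no match — must start with `a`

i, ii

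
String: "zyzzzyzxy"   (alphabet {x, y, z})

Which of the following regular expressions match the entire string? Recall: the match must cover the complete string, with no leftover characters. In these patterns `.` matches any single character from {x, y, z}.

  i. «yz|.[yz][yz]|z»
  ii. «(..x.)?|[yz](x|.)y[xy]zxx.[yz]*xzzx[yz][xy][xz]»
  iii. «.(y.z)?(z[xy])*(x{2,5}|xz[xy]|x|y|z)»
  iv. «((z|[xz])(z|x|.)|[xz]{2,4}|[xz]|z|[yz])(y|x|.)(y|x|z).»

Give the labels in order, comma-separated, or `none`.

i → no match
ii → no match
iii → match
iv → no match

iii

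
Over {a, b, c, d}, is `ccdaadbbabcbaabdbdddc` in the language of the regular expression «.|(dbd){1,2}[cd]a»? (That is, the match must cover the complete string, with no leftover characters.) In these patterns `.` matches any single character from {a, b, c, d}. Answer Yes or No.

No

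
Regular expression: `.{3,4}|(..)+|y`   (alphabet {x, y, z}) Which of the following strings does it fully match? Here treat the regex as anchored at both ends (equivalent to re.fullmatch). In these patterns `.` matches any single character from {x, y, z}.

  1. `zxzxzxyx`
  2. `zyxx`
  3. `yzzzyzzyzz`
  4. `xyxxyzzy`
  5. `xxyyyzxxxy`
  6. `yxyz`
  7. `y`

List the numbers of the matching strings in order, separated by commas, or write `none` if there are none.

1, 2, 3, 4, 5, 6, 7

1 → match
2 → match
3 → match
4 → match
5 → match
6 → match
7 → match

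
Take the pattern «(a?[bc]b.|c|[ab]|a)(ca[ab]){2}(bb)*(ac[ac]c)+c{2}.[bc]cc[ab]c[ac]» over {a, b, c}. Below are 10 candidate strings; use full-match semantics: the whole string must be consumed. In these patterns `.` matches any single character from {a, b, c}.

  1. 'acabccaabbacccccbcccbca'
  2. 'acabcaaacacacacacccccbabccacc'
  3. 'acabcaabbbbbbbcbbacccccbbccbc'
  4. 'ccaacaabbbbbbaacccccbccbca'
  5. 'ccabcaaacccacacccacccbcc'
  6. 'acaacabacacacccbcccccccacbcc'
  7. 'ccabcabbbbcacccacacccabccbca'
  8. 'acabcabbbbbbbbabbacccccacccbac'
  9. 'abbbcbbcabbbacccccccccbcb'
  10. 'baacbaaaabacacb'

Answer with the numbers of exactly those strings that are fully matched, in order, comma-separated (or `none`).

1 → no match
2 → no match
3 → no match
4 → no match
5 → match
6 → no match
7 → no match
8 → no match
9 → no match
10 → no match

5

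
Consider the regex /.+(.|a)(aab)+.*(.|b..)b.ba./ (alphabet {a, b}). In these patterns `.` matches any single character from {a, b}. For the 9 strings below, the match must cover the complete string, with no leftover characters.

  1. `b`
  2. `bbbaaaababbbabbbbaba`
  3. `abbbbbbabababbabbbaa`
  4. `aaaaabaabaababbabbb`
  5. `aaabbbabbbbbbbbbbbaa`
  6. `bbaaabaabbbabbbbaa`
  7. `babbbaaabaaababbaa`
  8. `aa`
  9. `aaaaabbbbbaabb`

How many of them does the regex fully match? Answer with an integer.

1 → no match
2 → no match
3 → no match
4 → no match
5 → no match
6 → match
7 → no match
8 → no match
9 → no match
Total matched: 1

1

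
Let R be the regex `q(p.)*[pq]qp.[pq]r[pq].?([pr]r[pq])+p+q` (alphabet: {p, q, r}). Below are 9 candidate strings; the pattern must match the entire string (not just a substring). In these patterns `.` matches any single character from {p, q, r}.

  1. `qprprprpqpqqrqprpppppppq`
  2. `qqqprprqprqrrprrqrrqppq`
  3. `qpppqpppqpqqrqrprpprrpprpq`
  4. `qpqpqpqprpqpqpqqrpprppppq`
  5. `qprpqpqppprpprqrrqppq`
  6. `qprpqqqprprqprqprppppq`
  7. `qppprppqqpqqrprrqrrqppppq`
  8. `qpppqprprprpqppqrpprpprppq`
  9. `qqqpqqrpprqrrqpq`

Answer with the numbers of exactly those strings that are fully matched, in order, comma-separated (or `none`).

1, 2, 4, 5, 6, 7, 8, 9

1 → match
2 → match
3 → no match
4 → match
5 → match
6 → match
7 → match
8 → match
9 → match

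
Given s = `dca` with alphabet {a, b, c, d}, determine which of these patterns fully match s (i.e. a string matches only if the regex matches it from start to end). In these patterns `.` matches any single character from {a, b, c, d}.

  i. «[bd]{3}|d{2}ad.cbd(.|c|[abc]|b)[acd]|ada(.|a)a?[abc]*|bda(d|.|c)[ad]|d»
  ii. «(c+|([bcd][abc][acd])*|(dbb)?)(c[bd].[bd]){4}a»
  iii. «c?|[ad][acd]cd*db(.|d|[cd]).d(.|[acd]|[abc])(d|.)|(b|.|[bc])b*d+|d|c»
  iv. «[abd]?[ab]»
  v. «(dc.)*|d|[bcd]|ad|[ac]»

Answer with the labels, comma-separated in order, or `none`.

i → no match
ii → no match
iii → no match
iv → no match
v → match

v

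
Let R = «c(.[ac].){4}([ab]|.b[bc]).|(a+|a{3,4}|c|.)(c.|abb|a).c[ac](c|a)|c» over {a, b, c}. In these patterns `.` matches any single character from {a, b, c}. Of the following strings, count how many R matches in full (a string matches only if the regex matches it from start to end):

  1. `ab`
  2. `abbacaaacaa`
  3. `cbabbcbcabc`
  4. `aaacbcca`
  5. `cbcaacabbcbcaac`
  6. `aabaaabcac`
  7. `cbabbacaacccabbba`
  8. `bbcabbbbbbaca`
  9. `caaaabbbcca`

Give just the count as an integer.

1

1. `ab` → no match
2. `abbacaaacaa` → no match
3. `cbabbcbcabc` → no match
4. `aaacbcca` → no match
5 → no match
6. `aabaaabcac` → no match
7 → match
8 → no match
9. `caaaabbbcca` → no match
Total matched: 1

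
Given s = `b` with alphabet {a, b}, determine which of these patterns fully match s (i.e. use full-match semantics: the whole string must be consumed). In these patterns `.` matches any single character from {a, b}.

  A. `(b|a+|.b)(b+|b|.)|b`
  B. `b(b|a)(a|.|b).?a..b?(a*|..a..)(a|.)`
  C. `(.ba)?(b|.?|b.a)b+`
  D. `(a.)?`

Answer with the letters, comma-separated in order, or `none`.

A → match
B → no match
C → match
D → no match

A, C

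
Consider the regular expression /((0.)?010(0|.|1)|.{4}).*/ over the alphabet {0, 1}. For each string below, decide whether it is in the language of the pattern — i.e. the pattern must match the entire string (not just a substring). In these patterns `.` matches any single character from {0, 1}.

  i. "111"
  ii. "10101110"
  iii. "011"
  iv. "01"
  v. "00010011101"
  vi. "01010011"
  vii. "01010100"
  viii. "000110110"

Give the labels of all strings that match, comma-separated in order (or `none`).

i → no match
ii → match
iii → no match
iv → no match
v → match
vi → match
vii → match
viii → match

ii, v, vi, vii, viii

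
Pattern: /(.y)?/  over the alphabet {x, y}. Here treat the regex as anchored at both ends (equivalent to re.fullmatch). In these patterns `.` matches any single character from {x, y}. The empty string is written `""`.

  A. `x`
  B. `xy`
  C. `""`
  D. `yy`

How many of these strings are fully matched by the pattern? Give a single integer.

3

A → no match
B → match
C → match
D → match
Total matched: 3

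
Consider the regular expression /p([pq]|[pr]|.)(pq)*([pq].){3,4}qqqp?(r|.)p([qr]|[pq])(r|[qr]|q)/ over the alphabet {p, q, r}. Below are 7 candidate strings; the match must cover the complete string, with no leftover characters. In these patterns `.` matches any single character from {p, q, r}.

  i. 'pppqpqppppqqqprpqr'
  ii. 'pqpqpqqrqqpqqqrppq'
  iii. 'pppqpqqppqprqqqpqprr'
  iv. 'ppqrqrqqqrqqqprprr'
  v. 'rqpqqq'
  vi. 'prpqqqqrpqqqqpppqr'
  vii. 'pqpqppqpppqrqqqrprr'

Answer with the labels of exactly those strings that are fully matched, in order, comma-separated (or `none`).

i, iii, iv, vi, vii

i → match
ii → no match
iii → match
iv → match
v → no match — must start with 'p'
vi → match
vii → match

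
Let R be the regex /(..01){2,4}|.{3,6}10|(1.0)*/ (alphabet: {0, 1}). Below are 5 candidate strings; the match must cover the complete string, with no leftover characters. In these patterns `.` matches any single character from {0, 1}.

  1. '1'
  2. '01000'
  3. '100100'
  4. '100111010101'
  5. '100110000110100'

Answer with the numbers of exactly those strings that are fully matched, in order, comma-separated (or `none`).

3, 4

1 → no match
2 → no match
3 → match
4 → match
5 → no match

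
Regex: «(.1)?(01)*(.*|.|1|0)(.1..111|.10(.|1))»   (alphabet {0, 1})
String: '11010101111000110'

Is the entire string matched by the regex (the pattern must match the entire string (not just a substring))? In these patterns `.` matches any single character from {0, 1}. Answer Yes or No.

No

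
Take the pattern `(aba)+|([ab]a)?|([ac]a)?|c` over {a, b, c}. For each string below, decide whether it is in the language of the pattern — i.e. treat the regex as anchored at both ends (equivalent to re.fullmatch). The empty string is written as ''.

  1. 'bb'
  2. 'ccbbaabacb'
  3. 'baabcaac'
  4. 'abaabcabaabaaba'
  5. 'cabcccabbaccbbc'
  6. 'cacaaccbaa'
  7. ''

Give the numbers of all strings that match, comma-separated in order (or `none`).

1 → no match
2 → no match
3 → no match
4 → no match
5 → no match
6 → no match
7 → match

7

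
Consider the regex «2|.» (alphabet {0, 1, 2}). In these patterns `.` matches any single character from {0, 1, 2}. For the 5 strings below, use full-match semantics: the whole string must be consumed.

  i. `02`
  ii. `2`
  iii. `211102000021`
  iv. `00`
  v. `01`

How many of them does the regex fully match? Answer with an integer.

1

i → no match
ii → match
iii → no match
iv → no match
v → no match
Total matched: 1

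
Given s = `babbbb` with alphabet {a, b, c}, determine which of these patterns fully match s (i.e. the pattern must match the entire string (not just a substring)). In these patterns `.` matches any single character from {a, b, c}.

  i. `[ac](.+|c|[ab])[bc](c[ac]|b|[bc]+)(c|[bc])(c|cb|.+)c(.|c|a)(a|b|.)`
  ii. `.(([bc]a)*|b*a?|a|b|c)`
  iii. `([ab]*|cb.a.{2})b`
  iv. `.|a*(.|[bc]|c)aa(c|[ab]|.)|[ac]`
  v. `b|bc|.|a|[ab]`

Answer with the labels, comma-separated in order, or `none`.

i → no match
ii → no match
iii → match
iv → no match
v → no match

iii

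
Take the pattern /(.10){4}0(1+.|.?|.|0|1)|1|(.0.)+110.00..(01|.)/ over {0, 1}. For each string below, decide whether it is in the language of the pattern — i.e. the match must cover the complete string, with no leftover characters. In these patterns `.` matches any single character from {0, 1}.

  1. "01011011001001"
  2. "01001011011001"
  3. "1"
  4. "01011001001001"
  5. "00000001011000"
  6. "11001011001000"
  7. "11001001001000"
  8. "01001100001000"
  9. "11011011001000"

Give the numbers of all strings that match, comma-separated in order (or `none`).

1 → match
2 → match
3 → match
4 → match
5 → no match
6 → match
7 → match
8 → no match
9 → match

1, 2, 3, 4, 6, 7, 9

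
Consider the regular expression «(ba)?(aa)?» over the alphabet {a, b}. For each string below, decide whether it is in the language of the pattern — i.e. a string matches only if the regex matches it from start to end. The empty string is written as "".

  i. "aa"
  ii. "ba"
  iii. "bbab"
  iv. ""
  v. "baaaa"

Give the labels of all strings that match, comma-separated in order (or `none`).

i. "aa" → match
ii. "ba" → match
iii. "bbab" → no match
iv. "" → match
v. "baaaa" → no match

i, ii, iv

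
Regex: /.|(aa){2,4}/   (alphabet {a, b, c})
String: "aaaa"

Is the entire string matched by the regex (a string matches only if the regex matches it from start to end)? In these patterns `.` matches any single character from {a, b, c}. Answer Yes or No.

Yes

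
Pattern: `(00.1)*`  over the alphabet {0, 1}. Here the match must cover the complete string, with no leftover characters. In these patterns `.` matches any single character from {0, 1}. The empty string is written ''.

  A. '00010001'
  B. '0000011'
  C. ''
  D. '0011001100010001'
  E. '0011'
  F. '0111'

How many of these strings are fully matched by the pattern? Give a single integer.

4

A → match
B → no match
C → match
D → match
E → match
F → no match
Total matched: 4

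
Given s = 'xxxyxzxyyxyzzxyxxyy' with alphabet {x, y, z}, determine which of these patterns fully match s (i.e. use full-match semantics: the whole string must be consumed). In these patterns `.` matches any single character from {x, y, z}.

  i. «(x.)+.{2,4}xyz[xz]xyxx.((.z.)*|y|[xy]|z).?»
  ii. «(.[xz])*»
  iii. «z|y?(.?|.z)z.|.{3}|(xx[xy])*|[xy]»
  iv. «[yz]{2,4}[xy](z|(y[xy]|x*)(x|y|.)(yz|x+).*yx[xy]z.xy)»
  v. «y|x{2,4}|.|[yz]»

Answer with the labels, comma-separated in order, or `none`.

i → match
ii → no match
iii → no match
iv → no match
v → no match

i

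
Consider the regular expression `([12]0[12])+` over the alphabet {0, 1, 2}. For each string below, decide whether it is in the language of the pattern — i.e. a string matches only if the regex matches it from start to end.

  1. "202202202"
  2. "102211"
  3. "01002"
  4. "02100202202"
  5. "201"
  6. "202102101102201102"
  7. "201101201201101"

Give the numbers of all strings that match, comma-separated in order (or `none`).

1. "202202202" → match
2. "102211" → no match
3. "01002" → no match
4. "02100202202" → no match
5. "201" → match
6 → match
7 → match

1, 5, 6, 7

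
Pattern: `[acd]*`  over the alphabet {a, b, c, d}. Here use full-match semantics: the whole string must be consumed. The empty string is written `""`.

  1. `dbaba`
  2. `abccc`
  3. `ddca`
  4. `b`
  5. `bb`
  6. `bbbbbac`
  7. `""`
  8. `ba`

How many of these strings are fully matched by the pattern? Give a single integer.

1. `dbaba` → no match
2. `abccc` → no match
3. `ddca` → match
4. `b` → no match
5. `bb` → no match
6. `bbbbbac` → no match
7. `""` → match
8. `ba` → no match
Total matched: 2

2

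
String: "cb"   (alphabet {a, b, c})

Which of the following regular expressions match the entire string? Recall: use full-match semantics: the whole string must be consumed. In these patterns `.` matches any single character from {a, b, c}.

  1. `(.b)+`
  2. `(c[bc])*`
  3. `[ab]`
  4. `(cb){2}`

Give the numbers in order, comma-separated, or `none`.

1 → match
2 → match
3 → no match
4 → no match

1, 2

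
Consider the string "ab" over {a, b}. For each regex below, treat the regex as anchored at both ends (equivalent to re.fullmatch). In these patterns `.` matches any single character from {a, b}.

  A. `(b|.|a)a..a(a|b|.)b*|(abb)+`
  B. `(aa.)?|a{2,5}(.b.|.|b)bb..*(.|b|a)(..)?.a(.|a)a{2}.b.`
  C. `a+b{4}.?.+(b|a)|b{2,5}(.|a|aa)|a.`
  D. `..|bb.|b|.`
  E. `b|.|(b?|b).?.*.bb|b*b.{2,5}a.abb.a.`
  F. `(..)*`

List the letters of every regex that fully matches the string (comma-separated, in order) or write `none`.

C, D, F

A → no match
B → no match
C → match
D → match
E → no match
F → match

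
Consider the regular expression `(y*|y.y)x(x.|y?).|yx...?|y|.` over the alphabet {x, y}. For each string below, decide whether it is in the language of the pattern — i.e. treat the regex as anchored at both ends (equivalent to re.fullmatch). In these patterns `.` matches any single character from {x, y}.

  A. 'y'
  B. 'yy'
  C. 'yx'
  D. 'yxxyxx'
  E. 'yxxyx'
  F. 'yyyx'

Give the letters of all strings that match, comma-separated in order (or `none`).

A, E

A → match
B → no match
C → no match
D → no match
E → match
F → no match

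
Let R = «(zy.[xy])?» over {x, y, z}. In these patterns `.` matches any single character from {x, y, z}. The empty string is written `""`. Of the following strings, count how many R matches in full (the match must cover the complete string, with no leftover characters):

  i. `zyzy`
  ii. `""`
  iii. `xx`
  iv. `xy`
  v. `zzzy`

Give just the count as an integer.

i → match
ii → match
iii → no match
iv → no match
v → no match
Total matched: 2

2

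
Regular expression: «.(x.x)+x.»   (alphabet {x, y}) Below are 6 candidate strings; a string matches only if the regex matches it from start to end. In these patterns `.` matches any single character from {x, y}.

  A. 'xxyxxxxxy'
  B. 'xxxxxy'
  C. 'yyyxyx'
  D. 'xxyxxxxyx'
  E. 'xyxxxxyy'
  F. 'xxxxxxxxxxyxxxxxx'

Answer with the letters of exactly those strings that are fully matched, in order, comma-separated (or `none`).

A → match
B → match
C → no match
D → no match
E → no match
F → no match

A, B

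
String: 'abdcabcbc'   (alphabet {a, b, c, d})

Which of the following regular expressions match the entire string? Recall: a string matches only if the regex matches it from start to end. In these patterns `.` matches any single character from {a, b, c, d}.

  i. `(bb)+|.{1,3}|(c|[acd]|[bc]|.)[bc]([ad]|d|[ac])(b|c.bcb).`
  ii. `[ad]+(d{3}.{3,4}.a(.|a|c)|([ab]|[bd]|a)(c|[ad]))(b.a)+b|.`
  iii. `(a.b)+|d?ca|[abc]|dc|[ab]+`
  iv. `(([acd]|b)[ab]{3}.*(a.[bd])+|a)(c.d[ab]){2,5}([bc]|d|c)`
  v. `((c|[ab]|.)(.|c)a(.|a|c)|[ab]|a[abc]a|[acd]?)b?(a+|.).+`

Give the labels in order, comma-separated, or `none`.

i, v

i → match
ii → no match
iii → no match
iv → no match
v → match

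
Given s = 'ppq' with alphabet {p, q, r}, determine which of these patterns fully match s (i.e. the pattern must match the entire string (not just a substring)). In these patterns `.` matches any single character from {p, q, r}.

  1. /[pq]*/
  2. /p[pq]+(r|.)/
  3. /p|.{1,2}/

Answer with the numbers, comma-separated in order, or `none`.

1, 2

1 → match
2 → match
3 → no match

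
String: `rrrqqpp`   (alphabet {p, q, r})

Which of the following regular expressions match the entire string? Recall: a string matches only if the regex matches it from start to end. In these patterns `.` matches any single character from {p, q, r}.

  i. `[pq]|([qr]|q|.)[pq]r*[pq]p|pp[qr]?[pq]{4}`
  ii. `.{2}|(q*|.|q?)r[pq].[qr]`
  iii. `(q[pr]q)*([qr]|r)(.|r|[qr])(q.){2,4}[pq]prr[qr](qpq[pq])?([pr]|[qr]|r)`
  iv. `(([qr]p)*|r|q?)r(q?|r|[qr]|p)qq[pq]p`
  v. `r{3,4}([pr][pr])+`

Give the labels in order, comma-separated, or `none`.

iv

i → no match
ii → no match
iii → no match
iv → match
v → no match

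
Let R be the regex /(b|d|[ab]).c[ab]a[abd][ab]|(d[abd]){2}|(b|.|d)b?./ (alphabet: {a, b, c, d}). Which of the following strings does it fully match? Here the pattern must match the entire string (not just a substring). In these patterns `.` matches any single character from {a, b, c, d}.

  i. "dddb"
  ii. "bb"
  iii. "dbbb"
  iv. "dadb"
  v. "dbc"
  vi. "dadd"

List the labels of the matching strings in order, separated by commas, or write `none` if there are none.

i, ii, iv, v, vi

i → match
ii → match
iii → no match
iv → match
v → match
vi → match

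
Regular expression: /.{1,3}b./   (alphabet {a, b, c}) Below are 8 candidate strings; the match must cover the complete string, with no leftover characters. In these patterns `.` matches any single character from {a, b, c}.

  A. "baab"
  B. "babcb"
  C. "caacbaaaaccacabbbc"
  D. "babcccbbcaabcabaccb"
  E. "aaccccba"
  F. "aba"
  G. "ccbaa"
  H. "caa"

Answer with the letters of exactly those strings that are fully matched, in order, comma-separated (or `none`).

F

A. "baab" → no match
B. "babcb" → no match
C → no match
D → no match
E. "aaccccba" → no match
F. "aba" → match
G. "ccbaa" → no match
H. "caa" → no match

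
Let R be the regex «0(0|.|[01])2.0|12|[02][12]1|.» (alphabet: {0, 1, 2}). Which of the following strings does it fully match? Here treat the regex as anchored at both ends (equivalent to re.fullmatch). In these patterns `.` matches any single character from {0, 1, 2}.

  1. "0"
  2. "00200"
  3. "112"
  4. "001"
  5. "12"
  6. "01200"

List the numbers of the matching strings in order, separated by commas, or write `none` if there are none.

1 → match
2 → match
3 → no match
4 → no match
5 → match
6 → match

1, 2, 5, 6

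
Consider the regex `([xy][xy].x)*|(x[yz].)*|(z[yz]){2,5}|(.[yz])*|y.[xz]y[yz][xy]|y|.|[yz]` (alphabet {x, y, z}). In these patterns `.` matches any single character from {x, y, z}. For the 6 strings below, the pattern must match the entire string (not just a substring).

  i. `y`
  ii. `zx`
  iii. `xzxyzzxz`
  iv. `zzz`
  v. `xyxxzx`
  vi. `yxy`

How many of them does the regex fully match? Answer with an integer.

3

i → match
ii → no match
iii → match
iv → no match
v → match
vi → no match
Total matched: 3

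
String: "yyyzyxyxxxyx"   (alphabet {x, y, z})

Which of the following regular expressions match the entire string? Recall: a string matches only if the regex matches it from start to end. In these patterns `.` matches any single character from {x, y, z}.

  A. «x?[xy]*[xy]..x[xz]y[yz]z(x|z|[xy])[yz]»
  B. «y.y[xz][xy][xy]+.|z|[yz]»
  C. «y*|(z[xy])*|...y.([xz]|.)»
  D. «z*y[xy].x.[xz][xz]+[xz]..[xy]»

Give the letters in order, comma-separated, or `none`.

A → no match
B → match
C → no match
D → no match

B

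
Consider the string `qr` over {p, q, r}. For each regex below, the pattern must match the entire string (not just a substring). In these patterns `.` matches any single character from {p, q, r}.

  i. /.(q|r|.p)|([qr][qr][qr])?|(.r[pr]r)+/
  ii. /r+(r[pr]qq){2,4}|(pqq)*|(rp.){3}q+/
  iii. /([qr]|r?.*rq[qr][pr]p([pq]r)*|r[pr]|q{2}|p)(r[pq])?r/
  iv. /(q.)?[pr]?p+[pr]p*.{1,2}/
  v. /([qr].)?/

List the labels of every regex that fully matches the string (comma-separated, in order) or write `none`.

i, iii, v

i → match
ii → no match
iii → match
iv → no match
v → match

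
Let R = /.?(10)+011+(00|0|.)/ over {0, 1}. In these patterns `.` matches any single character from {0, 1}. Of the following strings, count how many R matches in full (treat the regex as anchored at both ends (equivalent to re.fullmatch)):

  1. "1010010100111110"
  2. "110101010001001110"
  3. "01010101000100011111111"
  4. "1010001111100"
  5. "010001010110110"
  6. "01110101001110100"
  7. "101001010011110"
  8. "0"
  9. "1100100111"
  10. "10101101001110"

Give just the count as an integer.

1 → no match
2 → no match
3 → no match
4 → no match
5 → no match
6 → no match
7 → no match
8. "0" → no match
9. "1100100111" → no match
10 → no match
Total matched: 0

0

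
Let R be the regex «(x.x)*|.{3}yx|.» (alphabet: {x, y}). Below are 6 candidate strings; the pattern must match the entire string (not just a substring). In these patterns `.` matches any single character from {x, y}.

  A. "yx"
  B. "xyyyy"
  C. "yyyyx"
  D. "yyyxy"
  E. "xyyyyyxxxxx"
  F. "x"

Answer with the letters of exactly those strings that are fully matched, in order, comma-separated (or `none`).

C, F

A → no match
B → no match
C → match
D → no match
E → no match
F → match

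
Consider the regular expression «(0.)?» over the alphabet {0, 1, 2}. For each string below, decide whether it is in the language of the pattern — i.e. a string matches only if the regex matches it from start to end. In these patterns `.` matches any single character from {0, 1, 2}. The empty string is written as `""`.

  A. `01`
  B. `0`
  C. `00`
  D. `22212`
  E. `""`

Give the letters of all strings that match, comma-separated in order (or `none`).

A, C, E

A → match
B → no match
C → match
D → no match
E → match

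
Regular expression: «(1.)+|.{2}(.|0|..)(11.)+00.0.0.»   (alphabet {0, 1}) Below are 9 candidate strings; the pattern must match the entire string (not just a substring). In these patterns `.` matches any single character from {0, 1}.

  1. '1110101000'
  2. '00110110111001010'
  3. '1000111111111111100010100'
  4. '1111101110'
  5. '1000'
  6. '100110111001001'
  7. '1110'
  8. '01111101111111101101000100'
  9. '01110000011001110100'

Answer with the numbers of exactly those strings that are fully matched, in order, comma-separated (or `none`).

4, 7

1. '1110101000' → no match
2 → no match
3 → no match
4. '1111101110' → match
5. '1000' → no match
6 → no match
7. '1110' → match
8 → no match
9 → no match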